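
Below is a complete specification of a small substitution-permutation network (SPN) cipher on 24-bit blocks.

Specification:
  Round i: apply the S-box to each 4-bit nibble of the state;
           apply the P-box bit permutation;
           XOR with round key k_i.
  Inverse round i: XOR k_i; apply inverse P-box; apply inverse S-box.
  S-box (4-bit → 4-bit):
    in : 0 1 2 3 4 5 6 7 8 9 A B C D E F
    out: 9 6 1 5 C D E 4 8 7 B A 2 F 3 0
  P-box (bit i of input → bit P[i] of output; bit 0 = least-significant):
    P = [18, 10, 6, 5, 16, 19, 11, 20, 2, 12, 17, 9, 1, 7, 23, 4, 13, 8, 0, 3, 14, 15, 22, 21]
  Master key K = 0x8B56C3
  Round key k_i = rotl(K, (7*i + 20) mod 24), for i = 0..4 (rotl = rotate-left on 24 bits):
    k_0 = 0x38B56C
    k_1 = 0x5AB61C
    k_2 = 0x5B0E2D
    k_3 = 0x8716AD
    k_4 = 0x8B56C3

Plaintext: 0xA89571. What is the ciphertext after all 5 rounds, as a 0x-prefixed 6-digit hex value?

0x44884E

s_0 = plaintext = 0xA89571
s_1 = Round(s_0, k_0) = 0x9A7BA2
s_2 = Round(s_1, k_1) = 0x874514
s_3 = Round(s_2, k_2) = 0xF10458
s_4 = Round(s_3, k_3) = 0x941D9E
s_5 = Round(s_4, k_4) = 0x44884E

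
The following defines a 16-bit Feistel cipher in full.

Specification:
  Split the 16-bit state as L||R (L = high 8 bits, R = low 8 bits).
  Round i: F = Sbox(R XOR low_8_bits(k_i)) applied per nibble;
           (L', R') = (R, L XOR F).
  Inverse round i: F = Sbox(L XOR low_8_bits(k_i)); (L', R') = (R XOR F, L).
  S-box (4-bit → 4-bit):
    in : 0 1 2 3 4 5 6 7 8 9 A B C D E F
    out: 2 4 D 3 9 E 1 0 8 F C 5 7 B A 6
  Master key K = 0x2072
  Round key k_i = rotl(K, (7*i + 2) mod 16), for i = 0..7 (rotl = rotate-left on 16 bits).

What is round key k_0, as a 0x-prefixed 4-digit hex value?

K = 0x2072
k_0 = rotl(K, (7*0+2) mod 16) = rotl(K, 2) = 0x81C8

0x81C8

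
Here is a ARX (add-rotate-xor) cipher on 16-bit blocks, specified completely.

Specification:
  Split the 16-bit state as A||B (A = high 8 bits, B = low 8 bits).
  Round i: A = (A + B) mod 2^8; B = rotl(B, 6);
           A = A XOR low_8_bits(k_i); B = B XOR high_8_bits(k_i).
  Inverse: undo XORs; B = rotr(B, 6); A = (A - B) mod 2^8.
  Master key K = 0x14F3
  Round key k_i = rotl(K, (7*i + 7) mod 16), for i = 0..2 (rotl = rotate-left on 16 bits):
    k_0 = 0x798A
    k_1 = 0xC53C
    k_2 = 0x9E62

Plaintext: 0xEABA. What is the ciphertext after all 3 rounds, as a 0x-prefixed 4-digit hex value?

0x0B92

s_0 = plaintext = 0xEABA
s_1 = Round(s_0, k_0) = 0x2ED7
s_2 = Round(s_1, k_1) = 0x3930
s_3 = Round(s_2, k_2) = 0x0B92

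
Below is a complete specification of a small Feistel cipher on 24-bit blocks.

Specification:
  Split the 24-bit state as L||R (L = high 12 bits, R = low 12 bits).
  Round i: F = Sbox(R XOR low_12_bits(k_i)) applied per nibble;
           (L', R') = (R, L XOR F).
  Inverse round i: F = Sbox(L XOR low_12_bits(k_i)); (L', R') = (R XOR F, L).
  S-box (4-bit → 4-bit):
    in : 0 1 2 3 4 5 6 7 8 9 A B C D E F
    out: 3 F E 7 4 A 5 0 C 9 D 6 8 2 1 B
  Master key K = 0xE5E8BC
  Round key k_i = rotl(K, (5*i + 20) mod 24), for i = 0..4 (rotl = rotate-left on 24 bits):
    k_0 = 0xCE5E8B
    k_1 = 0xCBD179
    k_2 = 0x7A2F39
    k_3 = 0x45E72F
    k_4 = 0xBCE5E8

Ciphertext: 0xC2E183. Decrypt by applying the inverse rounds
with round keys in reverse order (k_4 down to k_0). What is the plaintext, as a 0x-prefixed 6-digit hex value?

s_0 = ciphertext = 0xC2E183
s_1 = InvRound(s_0, k_4) = 0x806C2E
s_2 = InvRound(s_1, k_3) = 0x7C7806
s_3 = InvRound(s_2, k_2) = 0x4B77C7
s_4 = InvRound(s_3, k_1) = 0xD464B7
s_5 = InvRound(s_4, k_0) = 0x335D46

0x335D46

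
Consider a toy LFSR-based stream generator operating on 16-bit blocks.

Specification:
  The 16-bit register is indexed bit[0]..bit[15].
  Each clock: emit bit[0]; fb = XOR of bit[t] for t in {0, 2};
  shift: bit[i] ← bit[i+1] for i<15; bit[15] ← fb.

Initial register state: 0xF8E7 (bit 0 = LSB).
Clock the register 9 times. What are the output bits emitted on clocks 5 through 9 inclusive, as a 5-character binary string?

reg_0 = 0xF8E7
clock 1: out=1, reg = 0x7C73
clock 2: out=1, reg = 0xBE39
clock 3: out=1, reg = 0xDF1C
clock 4: out=0, reg = 0xEF8E
clock 5: out=0, reg = 0xF7C7
clock 6: out=1, reg = 0x7BE3
clock 7: out=1, reg = 0xBDF1
clock 8: out=1, reg = 0xDEF8
clock 9: out=0, reg = 0x6F7C

01110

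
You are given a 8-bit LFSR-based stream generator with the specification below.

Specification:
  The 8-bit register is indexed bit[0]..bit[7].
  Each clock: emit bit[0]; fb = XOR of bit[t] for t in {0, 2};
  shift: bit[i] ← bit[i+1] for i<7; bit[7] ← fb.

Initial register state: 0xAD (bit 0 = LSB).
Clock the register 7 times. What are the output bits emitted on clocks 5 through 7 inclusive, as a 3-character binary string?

010

reg_0 = 0xAD
clock 1: out=1, reg = 0x56
clock 2: out=0, reg = 0xAB
clock 3: out=1, reg = 0xD5
clock 4: out=1, reg = 0x6A
clock 5: out=0, reg = 0x35
clock 6: out=1, reg = 0x1A
clock 7: out=0, reg = 0x0D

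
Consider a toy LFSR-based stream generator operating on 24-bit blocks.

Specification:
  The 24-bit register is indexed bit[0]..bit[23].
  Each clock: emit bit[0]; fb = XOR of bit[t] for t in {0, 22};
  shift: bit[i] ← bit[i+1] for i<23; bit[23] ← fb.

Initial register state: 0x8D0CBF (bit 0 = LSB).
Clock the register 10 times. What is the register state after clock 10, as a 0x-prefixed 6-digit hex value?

0xF66343

reg_0 = 0x8D0CBF
clock 1: out=1, reg = 0xC6865F
clock 2: out=1, reg = 0x63432F
clock 3: out=1, reg = 0x31A197
clock 4: out=1, reg = 0x98D0CB
clock 5: out=1, reg = 0xCC6865
clock 6: out=1, reg = 0x663432
clock 7: out=0, reg = 0xB31A19
clock 8: out=1, reg = 0xD98D0C
clock 9: out=0, reg = 0xECC686
clock 10: out=0, reg = 0xF66343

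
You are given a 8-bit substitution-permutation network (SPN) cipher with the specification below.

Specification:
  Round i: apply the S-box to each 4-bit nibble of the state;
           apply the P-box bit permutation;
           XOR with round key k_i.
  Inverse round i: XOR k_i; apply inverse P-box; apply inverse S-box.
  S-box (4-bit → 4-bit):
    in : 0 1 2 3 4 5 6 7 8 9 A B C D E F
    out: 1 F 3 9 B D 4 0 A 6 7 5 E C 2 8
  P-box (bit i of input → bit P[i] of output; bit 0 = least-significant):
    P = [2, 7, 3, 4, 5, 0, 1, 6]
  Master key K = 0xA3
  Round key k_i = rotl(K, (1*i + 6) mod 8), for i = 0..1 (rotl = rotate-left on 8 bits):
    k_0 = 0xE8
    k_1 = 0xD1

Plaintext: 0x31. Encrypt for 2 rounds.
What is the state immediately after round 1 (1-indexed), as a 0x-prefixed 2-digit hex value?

s_0 = plaintext = 0x31
s_1 = Round(s_0, k_0) = 0x14
s_2 = Round(s_1, k_1) = 0x26

0x14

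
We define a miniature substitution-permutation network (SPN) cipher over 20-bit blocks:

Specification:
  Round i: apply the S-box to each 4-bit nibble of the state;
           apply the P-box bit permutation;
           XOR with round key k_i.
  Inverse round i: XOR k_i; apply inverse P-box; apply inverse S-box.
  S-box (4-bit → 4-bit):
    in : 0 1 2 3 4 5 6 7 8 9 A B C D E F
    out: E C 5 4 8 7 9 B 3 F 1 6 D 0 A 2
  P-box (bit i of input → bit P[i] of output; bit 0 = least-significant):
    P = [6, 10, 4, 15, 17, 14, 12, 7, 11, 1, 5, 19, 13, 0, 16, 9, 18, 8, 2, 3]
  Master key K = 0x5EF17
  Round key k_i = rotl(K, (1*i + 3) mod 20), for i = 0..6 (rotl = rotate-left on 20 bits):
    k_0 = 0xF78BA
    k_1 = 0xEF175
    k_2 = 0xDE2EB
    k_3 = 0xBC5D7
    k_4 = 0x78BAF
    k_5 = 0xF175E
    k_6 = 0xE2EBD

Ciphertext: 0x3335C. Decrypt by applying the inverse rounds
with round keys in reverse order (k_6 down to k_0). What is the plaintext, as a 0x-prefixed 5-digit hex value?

0xAFBBE

s_0 = ciphertext = 0x3335C
s_1 = InvRound(s_0, k_6) = 0x8BC18
s_2 = InvRound(s_1, k_5) = 0x5C8A6
s_3 = InvRound(s_2, k_4) = 0xEED8D
s_4 = InvRound(s_3, k_3) = 0x628D2
s_5 = InvRound(s_4, k_2) = 0x40C81
s_6 = InvRound(s_5, k_1) = 0xBAC99
s_7 = InvRound(s_6, k_0) = 0xAFBBE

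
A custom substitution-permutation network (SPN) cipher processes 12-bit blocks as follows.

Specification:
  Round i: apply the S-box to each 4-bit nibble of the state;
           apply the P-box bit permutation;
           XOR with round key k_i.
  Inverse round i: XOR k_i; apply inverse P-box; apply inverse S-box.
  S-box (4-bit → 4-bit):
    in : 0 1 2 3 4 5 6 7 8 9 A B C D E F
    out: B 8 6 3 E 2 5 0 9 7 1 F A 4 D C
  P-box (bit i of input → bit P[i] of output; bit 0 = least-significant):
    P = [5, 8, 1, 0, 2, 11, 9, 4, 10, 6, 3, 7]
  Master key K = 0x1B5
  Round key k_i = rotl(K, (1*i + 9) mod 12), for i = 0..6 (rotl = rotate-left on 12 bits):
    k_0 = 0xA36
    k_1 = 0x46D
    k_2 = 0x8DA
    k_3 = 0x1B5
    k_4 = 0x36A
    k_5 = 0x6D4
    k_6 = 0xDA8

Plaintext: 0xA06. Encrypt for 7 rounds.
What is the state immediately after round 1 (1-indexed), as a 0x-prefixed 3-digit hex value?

0x600

s_0 = plaintext = 0xA06
s_1 = Round(s_0, k_0) = 0x600
s_2 = Round(s_1, k_1) = 0x950
s_3 = Round(s_2, k_2) = 0x5B3
s_4 = Round(s_3, k_3) = 0xAC1
s_5 = Round(s_4, k_4) = 0xF7B
s_6 = Round(s_5, k_5) = 0x77F
s_7 = Round(s_6, k_6) = 0xDAB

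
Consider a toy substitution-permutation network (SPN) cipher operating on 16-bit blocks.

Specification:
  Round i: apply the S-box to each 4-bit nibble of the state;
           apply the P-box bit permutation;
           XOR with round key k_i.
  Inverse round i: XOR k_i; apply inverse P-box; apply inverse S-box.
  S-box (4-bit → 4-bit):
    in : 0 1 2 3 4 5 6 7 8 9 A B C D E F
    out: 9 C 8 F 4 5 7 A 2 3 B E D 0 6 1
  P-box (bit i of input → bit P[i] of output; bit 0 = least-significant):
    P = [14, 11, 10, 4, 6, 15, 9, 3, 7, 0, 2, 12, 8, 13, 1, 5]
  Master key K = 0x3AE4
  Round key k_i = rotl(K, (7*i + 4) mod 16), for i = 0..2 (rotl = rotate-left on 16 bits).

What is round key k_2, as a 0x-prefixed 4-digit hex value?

0xEB90

K = 0x3AE4
k_0 = rotl(K, (7*0+4) mod 16) = rotl(K, 4) = 0xAE43
k_1 = rotl(K, (7*1+4) mod 16) = rotl(K, 11) = 0x21D7
k_2 = rotl(K, (7*2+4) mod 16) = rotl(K, 2) = 0xEB90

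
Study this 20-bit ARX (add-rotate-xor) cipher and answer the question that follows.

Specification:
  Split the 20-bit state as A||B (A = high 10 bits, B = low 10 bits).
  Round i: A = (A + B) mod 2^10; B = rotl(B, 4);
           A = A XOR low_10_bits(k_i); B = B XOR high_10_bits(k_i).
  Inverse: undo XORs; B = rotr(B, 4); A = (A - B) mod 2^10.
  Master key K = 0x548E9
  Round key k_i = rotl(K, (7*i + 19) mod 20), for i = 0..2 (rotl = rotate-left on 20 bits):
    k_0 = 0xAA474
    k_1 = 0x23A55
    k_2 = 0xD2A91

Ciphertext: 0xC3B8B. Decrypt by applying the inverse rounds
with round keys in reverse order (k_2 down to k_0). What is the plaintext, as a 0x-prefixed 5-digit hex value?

0x2B162

s_0 = ciphertext = 0xC3B8B
s_1 = InvRound(s_0, k_2) = 0x54C4C
s_2 = InvRound(s_1, k_1) = 0x9E88C
s_3 = InvRound(s_2, k_0) = 0x2B162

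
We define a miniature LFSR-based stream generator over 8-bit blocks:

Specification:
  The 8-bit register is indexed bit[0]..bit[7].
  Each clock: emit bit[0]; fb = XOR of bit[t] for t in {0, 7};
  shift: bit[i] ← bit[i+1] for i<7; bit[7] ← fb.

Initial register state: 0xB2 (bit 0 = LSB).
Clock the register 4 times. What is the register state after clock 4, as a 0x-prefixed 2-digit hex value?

reg_0 = 0xB2
clock 1: out=0, reg = 0xD9
clock 2: out=1, reg = 0x6C
clock 3: out=0, reg = 0x36
clock 4: out=0, reg = 0x1B

0x1B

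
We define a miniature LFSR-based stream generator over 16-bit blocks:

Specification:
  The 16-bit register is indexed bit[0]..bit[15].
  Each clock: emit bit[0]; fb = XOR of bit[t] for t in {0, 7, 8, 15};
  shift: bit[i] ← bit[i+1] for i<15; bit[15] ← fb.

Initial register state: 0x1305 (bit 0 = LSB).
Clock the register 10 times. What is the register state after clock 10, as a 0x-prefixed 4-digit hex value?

0x4404

reg_0 = 0x1305
clock 1: out=1, reg = 0x0982
clock 2: out=0, reg = 0x04C1
clock 3: out=1, reg = 0x0260
clock 4: out=0, reg = 0x0130
clock 5: out=0, reg = 0x8098
clock 6: out=0, reg = 0x404C
clock 7: out=0, reg = 0x2026
clock 8: out=0, reg = 0x1013
clock 9: out=1, reg = 0x8809
clock 10: out=1, reg = 0x4404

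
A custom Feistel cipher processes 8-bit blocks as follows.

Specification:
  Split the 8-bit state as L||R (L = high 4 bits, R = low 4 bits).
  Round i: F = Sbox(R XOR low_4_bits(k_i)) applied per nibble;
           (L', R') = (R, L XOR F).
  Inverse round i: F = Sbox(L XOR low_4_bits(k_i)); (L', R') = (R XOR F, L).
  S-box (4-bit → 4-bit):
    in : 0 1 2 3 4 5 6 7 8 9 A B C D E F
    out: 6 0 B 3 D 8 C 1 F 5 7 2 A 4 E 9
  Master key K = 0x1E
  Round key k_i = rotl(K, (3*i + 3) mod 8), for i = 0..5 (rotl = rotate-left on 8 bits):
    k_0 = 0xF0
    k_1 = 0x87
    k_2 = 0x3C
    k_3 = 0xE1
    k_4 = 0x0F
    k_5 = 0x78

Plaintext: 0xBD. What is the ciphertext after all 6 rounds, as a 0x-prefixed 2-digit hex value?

s_0 = plaintext = 0xBD
s_1 = Round(s_0, k_0) = 0xDF
s_2 = Round(s_1, k_1) = 0xF2
s_3 = Round(s_2, k_2) = 0x21
s_4 = Round(s_3, k_3) = 0x14
s_5 = Round(s_4, k_4) = 0x43
s_6 = Round(s_5, k_5) = 0x36

0x36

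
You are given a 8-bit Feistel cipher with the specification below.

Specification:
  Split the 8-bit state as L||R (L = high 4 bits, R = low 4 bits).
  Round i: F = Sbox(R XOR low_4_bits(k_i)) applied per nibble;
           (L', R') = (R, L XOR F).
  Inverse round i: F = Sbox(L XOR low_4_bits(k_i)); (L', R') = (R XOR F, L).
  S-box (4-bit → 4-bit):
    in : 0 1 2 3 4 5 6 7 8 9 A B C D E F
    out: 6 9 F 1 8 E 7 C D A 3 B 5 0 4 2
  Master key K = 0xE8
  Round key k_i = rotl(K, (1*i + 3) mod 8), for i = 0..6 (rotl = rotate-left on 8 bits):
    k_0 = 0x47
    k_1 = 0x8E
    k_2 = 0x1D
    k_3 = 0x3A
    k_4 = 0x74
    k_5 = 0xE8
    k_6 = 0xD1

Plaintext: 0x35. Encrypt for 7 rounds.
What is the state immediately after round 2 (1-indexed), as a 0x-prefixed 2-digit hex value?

s_0 = plaintext = 0x35
s_1 = Round(s_0, k_0) = 0x5C
s_2 = Round(s_1, k_1) = 0xCA
s_3 = Round(s_2, k_2) = 0xA0
s_4 = Round(s_3, k_3) = 0x09
s_5 = Round(s_4, k_4) = 0x90
s_6 = Round(s_5, k_5) = 0x04
s_7 = Round(s_6, k_6) = 0x4E

0xCA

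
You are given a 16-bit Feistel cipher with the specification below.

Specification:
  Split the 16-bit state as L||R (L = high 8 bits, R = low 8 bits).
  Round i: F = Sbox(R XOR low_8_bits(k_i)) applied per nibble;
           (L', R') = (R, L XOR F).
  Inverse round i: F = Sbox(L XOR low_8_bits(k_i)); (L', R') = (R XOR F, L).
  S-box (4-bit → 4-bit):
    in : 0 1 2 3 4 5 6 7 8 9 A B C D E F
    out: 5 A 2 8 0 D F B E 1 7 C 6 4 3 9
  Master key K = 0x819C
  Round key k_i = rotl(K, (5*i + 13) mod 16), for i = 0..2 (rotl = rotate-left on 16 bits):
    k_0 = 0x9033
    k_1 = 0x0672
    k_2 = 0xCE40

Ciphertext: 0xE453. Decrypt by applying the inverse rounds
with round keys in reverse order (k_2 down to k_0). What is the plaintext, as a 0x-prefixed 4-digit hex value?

s_0 = ciphertext = 0xE453
s_1 = InvRound(s_0, k_2) = 0x23E4
s_2 = InvRound(s_1, k_1) = 0x3E23
s_3 = InvRound(s_2, k_0) = 0x773E

0x773E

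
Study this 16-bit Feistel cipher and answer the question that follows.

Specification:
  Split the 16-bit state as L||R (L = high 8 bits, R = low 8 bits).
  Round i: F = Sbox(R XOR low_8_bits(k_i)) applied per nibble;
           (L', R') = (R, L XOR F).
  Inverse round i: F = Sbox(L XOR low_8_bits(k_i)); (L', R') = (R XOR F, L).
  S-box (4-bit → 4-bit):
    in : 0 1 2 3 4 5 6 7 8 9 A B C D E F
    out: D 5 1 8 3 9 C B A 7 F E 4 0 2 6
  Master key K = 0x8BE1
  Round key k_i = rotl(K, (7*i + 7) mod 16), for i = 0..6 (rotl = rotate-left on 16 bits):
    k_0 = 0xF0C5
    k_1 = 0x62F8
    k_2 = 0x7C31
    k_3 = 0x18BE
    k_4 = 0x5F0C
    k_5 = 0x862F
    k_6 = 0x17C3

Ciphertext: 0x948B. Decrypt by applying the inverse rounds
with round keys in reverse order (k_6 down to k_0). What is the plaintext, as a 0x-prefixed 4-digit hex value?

0x25D3

s_0 = ciphertext = 0x948B
s_1 = InvRound(s_0, k_6) = 0x1094
s_2 = InvRound(s_1, k_5) = 0x1210
s_3 = InvRound(s_2, k_4) = 0x4212
s_4 = InvRound(s_3, k_3) = 0x7642
s_5 = InvRound(s_4, k_2) = 0x7976
s_6 = InvRound(s_5, k_1) = 0xD379
s_7 = InvRound(s_6, k_0) = 0x25D3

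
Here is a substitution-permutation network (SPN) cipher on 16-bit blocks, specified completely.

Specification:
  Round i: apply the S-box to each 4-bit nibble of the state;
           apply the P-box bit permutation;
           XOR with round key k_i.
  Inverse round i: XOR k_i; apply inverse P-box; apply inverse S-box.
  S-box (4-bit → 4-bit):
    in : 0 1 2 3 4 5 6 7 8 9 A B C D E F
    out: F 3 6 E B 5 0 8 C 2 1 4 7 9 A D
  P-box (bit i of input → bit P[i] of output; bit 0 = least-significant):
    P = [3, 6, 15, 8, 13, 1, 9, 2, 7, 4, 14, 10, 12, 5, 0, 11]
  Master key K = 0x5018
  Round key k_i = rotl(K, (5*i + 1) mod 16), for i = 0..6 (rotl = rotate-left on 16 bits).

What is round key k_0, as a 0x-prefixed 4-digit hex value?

0xA030

K = 0x5018
k_0 = rotl(K, (5*0+1) mod 16) = rotl(K, 1) = 0xA030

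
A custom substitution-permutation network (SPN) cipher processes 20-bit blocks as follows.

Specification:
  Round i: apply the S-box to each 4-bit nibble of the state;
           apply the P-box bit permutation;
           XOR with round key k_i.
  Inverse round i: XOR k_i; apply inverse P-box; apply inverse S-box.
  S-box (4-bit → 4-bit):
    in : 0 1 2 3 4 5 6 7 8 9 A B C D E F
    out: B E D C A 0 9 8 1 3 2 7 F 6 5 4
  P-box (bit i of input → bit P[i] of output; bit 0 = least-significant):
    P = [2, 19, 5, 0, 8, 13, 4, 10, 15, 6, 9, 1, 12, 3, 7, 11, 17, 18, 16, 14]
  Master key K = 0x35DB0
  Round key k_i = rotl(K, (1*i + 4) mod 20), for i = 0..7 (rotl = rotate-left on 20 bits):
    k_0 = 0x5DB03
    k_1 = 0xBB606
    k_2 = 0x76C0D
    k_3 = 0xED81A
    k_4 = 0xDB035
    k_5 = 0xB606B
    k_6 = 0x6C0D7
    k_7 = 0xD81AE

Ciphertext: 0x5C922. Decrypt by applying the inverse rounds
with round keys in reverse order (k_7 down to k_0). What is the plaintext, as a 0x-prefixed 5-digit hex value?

s_0 = ciphertext = 0x5C922
s_1 = InvRound(s_0, k_7) = 0x71559
s_2 = InvRound(s_1, k_6) = 0x3B668
s_3 = InvRound(s_2, k_5) = 0x78274
s_4 = InvRound(s_3, k_4) = 0x88DA4
s_5 = InvRound(s_4, k_3) = 0x0B72E
s_6 = InvRound(s_5, k_2) = 0xC6283
s_7 = InvRound(s_6, k_1) = 0xCE876
s_8 = InvRound(s_7, k_0) = 0xF8DBC

0xF8DBC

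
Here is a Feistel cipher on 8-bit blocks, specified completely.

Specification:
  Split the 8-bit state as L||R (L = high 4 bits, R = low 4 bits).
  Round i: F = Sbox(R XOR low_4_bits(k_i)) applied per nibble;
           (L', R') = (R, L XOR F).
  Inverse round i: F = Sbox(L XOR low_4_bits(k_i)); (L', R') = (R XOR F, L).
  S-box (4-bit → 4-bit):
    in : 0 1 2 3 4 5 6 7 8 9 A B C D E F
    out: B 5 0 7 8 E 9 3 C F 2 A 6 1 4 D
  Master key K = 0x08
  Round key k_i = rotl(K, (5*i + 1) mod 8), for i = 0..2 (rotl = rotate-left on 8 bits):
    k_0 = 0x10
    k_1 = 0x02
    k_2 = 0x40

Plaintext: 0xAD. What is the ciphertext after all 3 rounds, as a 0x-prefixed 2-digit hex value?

0x2B

s_0 = plaintext = 0xAD
s_1 = Round(s_0, k_0) = 0xDB
s_2 = Round(s_1, k_1) = 0xB2
s_3 = Round(s_2, k_2) = 0x2B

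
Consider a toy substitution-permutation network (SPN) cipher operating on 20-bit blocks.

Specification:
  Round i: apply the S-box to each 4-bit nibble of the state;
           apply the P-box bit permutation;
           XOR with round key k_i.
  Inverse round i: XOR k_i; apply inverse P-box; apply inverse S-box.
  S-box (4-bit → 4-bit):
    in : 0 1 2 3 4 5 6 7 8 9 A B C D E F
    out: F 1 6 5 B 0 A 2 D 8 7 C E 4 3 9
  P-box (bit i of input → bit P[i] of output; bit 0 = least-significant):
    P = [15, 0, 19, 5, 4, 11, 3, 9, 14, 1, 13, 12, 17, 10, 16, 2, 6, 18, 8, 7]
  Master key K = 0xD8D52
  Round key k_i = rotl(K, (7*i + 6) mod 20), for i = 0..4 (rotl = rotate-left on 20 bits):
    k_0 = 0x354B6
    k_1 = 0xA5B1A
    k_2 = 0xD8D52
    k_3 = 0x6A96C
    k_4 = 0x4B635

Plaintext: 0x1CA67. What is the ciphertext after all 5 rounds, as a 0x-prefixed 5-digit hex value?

s_0 = plaintext = 0x1CA67
s_1 = Round(s_0, k_0) = 0x23AF1
s_2 = Round(s_1, k_1) = 0xDB808
s_3 = Round(s_2, k_2) = 0x4766E
s_4 = Round(s_3, k_3) = 0x237AF
s_5 = Round(s_4, k_4) = 0x33F0F

0x33F0F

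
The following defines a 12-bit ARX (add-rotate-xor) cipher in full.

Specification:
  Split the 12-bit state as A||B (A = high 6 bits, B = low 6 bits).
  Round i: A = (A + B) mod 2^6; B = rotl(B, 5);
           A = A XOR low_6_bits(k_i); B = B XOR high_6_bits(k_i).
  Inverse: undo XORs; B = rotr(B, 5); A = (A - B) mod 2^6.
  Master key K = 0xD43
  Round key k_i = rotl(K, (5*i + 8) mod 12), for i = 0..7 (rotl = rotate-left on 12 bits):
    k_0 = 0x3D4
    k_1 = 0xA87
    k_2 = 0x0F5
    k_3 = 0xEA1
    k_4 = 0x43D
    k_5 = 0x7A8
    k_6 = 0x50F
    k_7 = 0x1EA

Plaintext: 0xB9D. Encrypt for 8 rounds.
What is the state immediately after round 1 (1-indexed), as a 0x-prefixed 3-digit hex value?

0x7E1

s_0 = plaintext = 0xB9D
s_1 = Round(s_0, k_0) = 0x7E1
s_2 = Round(s_1, k_1) = 0x1DA
s_3 = Round(s_2, k_2) = 0x50E
s_4 = Round(s_3, k_3) = 0x0FD
s_5 = Round(s_4, k_4) = 0xF6E
s_6 = Round(s_5, k_5) = 0x0C9
s_7 = Round(s_6, k_6) = 0x0F0
s_8 = Round(s_7, k_7) = 0x65F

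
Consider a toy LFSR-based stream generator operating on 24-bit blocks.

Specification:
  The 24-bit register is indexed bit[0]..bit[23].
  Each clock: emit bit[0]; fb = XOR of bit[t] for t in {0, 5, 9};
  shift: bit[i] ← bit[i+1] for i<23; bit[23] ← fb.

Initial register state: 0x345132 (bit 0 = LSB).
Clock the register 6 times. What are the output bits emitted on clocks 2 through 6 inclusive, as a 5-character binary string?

10011

reg_0 = 0x345132
clock 1: out=0, reg = 0x9A2899
clock 2: out=1, reg = 0xCD144C
clock 3: out=0, reg = 0x668A26
clock 4: out=0, reg = 0x334513
clock 5: out=1, reg = 0x99A289
clock 6: out=1, reg = 0x4CD144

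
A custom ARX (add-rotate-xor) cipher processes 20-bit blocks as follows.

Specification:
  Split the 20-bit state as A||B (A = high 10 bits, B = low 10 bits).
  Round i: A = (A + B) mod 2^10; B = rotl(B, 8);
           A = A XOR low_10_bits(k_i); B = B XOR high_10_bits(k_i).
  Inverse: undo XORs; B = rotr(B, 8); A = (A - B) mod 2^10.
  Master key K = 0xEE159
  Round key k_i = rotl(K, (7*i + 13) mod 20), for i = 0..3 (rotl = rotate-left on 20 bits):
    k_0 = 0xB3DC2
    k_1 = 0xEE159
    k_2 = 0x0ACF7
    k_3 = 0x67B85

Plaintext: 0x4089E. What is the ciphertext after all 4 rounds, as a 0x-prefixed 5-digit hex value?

s_0 = plaintext = 0x4089E
s_1 = Round(s_0, k_0) = 0x188E8
s_2 = Round(s_1, k_1) = 0x04F82
s_3 = Round(s_2, k_2) = 0xD8ACB
s_4 = Round(s_3, k_3) = 0x6A22C

0x6A22C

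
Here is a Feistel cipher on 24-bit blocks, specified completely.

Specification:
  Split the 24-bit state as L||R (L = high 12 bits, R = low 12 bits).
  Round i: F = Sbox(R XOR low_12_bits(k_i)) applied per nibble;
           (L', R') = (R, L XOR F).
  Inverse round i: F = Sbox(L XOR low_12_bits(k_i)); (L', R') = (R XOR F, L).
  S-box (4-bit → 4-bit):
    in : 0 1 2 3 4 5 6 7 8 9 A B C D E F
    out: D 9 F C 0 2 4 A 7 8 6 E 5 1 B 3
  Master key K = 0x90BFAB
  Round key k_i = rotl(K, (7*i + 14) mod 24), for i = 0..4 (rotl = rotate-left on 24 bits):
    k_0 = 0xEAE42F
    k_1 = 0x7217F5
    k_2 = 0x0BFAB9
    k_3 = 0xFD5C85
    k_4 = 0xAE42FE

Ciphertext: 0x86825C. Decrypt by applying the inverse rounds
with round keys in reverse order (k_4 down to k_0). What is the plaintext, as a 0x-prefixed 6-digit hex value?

0x9DB6D4

s_0 = ciphertext = 0x86825C
s_1 = InvRound(s_0, k_4) = 0x4D8868
s_2 = InvRound(s_1, k_3) = 0xF494D8
s_3 = InvRound(s_2, k_2) = 0x6E5F49
s_4 = InvRound(s_3, k_1) = 0x6D46E5
s_5 = InvRound(s_4, k_0) = 0x9DB6D4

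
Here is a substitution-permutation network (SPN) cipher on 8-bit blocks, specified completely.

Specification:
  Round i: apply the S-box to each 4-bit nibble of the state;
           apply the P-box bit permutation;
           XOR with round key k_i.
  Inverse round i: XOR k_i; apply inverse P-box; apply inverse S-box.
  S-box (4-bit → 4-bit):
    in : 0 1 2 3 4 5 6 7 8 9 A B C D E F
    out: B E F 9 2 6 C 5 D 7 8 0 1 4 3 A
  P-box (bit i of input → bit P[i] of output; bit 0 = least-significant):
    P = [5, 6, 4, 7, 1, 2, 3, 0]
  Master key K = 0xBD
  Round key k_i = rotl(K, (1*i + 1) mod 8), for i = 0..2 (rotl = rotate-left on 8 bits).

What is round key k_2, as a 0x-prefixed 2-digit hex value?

0xED

K = 0xBD
k_0 = rotl(K, (1*0+1) mod 8) = rotl(K, 1) = 0x7B
k_1 = rotl(K, (1*1+1) mod 8) = rotl(K, 2) = 0xF6
k_2 = rotl(K, (1*2+1) mod 8) = rotl(K, 3) = 0xED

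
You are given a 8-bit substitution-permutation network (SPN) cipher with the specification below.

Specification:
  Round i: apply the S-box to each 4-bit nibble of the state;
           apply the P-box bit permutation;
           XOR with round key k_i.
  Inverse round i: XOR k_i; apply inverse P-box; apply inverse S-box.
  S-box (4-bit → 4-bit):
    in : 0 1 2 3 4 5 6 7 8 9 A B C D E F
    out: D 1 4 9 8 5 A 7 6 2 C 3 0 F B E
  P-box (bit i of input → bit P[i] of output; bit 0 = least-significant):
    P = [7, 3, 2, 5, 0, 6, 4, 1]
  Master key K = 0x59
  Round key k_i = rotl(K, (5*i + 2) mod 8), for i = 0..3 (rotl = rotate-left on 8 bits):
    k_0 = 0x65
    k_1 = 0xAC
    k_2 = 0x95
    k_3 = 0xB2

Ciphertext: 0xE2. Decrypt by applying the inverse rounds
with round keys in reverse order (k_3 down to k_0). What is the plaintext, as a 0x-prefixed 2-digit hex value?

0x52

s_0 = ciphertext = 0xE2
s_1 = InvRound(s_0, k_3) = 0x8C
s_2 = InvRound(s_1, k_2) = 0x59
s_3 = InvRound(s_2, k_1) = 0x70
s_4 = InvRound(s_3, k_0) = 0x52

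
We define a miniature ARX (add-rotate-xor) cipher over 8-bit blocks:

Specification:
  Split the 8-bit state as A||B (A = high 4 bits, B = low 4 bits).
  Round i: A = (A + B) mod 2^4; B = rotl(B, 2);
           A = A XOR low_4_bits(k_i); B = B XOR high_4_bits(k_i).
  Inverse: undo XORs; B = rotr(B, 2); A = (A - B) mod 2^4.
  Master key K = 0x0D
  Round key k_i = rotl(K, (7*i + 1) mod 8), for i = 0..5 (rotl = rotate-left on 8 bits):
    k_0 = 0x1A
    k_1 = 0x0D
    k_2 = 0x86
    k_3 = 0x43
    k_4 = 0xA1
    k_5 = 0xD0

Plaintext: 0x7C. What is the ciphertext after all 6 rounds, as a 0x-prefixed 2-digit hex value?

0xF9

s_0 = plaintext = 0x7C
s_1 = Round(s_0, k_0) = 0x92
s_2 = Round(s_1, k_1) = 0x68
s_3 = Round(s_2, k_2) = 0x8A
s_4 = Round(s_3, k_3) = 0x1E
s_5 = Round(s_4, k_4) = 0xE1
s_6 = Round(s_5, k_5) = 0xF9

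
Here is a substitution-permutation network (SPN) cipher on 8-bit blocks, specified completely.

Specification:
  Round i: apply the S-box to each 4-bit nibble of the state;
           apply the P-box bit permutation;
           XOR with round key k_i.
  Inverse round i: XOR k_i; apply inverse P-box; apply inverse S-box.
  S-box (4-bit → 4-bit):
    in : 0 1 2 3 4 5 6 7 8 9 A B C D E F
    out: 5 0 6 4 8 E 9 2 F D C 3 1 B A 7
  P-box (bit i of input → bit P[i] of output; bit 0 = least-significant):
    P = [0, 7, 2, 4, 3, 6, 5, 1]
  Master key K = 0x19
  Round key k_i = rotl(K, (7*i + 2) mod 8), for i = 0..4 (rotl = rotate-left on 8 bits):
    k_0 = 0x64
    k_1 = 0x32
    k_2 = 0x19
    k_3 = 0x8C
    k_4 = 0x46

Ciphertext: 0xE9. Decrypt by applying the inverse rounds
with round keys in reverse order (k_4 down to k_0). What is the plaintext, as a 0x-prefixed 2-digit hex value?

0x8F

s_0 = ciphertext = 0xE9
s_1 = InvRound(s_0, k_4) = 0x9F
s_2 = InvRound(s_1, k_3) = 0x46
s_3 = InvRound(s_2, k_2) = 0xD9
s_4 = InvRound(s_3, k_1) = 0x8B
s_5 = InvRound(s_4, k_0) = 0x8F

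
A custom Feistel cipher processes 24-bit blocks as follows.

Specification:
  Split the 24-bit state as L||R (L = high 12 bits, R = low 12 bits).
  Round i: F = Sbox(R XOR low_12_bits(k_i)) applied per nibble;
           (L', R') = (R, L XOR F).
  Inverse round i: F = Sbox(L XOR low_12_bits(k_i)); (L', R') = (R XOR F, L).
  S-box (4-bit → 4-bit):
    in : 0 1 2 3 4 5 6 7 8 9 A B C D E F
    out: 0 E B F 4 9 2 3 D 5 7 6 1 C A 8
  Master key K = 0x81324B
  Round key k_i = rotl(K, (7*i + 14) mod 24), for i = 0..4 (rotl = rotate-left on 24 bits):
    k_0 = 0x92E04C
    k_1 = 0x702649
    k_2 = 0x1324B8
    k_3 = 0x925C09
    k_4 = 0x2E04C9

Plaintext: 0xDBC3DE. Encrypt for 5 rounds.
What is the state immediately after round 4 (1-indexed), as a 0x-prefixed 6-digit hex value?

s_0 = plaintext = 0xDBC3DE
s_1 = Round(s_0, k_0) = 0x3DE2E7
s_2 = Round(s_1, k_1) = 0x2E77A4
s_3 = Round(s_2, k_2) = 0x7A4D06
s_4 = Round(s_3, k_3) = 0xD069AC
s_5 = Round(s_4, k_4) = 0x9AC12F

0xD069AC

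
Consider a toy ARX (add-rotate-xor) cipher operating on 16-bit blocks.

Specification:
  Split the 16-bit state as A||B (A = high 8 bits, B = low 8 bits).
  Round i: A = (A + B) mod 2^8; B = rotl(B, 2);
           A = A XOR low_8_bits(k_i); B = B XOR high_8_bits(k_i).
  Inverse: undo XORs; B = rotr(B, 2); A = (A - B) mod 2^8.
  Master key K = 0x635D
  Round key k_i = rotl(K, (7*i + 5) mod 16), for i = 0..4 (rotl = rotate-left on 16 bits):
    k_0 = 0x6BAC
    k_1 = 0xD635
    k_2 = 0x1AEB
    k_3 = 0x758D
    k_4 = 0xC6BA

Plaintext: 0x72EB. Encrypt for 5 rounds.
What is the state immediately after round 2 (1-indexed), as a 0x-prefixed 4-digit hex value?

0x80C5

s_0 = plaintext = 0x72EB
s_1 = Round(s_0, k_0) = 0xF1C4
s_2 = Round(s_1, k_1) = 0x80C5
s_3 = Round(s_2, k_2) = 0xAE0D
s_4 = Round(s_3, k_3) = 0x3641
s_5 = Round(s_4, k_4) = 0xCDC3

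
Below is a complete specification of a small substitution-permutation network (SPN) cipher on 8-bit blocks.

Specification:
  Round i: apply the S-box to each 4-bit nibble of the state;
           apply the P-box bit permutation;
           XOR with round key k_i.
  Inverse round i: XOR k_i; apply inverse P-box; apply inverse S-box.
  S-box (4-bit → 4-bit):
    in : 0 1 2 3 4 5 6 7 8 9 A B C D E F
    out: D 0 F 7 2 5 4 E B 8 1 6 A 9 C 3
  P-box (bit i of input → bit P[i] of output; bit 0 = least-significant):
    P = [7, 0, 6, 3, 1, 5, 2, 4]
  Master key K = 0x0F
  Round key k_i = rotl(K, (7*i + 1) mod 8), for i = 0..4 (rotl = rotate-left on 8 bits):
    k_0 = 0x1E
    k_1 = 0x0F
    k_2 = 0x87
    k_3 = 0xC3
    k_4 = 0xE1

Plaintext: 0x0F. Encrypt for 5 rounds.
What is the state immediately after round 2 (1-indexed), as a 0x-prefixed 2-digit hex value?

0x35

s_0 = plaintext = 0x0F
s_1 = Round(s_0, k_0) = 0x89
s_2 = Round(s_1, k_1) = 0x35
s_3 = Round(s_2, k_2) = 0x61
s_4 = Round(s_3, k_3) = 0xC7
s_5 = Round(s_4, k_4) = 0x98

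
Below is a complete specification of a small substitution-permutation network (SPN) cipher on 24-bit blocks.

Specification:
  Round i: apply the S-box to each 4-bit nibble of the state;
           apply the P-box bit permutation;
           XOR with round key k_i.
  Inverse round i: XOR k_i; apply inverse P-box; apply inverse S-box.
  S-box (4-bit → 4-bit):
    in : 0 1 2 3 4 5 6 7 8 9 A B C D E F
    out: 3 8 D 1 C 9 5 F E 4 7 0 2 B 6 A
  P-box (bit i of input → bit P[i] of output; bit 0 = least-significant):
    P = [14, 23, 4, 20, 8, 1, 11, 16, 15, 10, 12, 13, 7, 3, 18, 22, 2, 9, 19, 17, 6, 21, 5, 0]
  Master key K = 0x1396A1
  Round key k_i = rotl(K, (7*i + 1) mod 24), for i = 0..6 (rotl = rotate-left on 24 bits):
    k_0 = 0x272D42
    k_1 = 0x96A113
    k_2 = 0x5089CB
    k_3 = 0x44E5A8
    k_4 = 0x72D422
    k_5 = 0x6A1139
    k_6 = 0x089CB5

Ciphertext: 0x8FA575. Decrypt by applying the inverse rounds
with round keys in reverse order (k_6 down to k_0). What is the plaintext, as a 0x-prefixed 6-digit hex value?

0x488237

s_0 = ciphertext = 0x8FA575
s_1 = InvRound(s_0, k_6) = 0x31642C
s_2 = InvRound(s_1, k_5) = 0x121852
s_3 = InvRound(s_2, k_4) = 0xAB1096
s_4 = InvRound(s_3, k_3) = 0xE287DA
s_5 = InvRound(s_4, k_2) = 0xFFBC98
s_6 = InvRound(s_5, k_1) = 0xF9DE7B
s_7 = InvRound(s_6, k_0) = 0x488237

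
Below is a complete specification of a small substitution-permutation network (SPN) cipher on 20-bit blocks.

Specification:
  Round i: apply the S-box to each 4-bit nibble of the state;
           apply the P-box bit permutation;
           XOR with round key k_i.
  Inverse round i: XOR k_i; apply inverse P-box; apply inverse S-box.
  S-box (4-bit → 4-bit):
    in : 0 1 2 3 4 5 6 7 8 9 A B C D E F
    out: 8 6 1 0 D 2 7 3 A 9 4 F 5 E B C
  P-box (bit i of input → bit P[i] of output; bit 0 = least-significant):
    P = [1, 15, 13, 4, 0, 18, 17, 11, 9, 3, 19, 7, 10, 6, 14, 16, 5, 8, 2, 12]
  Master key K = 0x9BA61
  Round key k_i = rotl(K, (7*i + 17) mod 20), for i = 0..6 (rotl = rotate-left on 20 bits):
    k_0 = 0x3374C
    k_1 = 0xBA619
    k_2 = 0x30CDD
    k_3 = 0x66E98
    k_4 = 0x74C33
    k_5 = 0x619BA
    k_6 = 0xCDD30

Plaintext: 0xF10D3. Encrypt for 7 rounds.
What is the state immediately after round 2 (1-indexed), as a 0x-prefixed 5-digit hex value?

s_0 = plaintext = 0xF10D3
s_1 = Round(s_0, k_0) = 0x56F88
s_2 = Round(s_1, k_1) = 0x76BC9
s_3 = Round(s_2, k_2) = 0x94B26
s_4 = Round(s_3, k_3) = 0xF9833
s_5 = Round(s_4, k_4) = 0x658BF
s_6 = Round(s_5, k_5) = 0x03047
s_7 = Round(s_6, k_6) = 0xE45B3

0x76BC9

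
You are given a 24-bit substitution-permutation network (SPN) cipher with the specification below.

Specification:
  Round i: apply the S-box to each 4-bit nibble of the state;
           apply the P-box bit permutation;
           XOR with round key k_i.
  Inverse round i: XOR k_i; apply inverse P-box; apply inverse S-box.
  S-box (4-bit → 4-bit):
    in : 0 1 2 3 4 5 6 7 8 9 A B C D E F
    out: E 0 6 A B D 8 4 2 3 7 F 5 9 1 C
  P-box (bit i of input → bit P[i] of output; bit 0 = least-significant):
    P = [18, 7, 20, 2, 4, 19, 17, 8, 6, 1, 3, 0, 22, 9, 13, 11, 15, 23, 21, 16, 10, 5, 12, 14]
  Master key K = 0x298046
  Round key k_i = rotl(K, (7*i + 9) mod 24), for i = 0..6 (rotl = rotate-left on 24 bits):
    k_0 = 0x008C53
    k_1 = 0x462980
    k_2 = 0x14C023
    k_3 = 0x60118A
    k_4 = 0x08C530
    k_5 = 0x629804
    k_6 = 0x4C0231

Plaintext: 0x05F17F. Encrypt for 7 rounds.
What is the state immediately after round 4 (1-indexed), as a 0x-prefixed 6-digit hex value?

s_0 = plaintext = 0x05F17F
s_1 = Round(s_0, k_0) = 0x337477
s_2 = Round(s_1, k_1) = 0xD549E3
s_3 = Round(s_2, k_2) = 0x750EF5
s_4 = Round(s_3, k_3) = 0x57AACE
s_5 = Round(s_4, k_4) = 0x6EB36A
s_6 = Round(s_5, k_5) = 0x367387
s_7 = Round(s_6, k_6) = 0x556212

0x57AACE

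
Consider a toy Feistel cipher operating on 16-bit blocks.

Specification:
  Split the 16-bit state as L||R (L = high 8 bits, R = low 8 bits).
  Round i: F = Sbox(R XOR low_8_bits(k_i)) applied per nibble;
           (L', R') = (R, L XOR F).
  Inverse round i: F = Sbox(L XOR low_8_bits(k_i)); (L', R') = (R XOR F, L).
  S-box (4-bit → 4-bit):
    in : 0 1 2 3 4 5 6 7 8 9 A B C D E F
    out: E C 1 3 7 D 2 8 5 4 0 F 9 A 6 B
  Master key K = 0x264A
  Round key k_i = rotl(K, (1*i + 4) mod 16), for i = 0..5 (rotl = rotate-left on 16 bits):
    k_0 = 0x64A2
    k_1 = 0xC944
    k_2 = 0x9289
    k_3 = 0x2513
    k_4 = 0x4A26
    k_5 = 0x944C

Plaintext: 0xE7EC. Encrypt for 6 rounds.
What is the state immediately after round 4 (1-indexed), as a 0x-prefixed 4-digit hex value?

s_0 = plaintext = 0xE7EC
s_1 = Round(s_0, k_0) = 0xEC91
s_2 = Round(s_1, k_1) = 0x9141
s_3 = Round(s_2, k_2) = 0x4104
s_4 = Round(s_3, k_3) = 0x0489
s_5 = Round(s_4, k_4) = 0x890F
s_6 = Round(s_5, k_5) = 0x0FFA

0x0489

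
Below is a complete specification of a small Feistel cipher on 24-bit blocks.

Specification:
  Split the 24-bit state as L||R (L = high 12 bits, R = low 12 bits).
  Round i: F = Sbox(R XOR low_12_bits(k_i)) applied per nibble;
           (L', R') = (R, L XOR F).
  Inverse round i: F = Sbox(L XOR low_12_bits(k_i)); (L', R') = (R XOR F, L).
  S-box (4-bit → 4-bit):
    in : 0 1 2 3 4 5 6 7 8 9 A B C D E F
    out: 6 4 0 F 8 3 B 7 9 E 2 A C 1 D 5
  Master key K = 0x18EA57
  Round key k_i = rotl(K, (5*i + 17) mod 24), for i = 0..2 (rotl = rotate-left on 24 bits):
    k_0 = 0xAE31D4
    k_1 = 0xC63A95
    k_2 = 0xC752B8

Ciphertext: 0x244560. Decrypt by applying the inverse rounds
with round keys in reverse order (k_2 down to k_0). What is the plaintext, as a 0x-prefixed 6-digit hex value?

s_0 = ciphertext = 0x244560
s_1 = InvRound(s_0, k_2) = 0x33C244
s_2 = InvRound(s_1, k_1) = 0xC6A33C
s_3 = InvRound(s_2, k_0) = 0x291C6A

0x291C6A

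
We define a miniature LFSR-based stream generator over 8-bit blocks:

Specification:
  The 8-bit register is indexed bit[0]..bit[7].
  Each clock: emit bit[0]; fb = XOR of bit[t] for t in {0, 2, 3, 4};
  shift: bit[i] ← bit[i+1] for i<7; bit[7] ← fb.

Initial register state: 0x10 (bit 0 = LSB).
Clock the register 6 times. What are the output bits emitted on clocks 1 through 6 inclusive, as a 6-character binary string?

reg_0 = 0x10
clock 1: out=0, reg = 0x88
clock 2: out=0, reg = 0xC4
clock 3: out=0, reg = 0xE2
clock 4: out=0, reg = 0x71
clock 5: out=1, reg = 0x38
clock 6: out=0, reg = 0x1C

000010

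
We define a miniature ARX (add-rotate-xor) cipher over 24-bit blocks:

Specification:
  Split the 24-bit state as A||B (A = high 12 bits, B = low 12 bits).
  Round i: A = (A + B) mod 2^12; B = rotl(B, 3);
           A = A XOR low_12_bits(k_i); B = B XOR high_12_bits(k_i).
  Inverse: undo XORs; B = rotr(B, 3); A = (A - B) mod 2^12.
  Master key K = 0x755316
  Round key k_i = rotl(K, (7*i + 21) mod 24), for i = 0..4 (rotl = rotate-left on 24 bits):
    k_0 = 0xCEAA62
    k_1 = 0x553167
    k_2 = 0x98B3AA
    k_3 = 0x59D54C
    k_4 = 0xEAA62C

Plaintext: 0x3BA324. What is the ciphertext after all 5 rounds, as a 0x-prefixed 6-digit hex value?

s_0 = plaintext = 0x3BA324
s_1 = Round(s_0, k_0) = 0xCBC5CB
s_2 = Round(s_1, k_1) = 0x3E0B09
s_3 = Round(s_2, k_2) = 0xD431C6
s_4 = Round(s_3, k_3) = 0xA45BAD
s_5 = Round(s_4, k_4) = 0x3DE3C7

0x3DE3C7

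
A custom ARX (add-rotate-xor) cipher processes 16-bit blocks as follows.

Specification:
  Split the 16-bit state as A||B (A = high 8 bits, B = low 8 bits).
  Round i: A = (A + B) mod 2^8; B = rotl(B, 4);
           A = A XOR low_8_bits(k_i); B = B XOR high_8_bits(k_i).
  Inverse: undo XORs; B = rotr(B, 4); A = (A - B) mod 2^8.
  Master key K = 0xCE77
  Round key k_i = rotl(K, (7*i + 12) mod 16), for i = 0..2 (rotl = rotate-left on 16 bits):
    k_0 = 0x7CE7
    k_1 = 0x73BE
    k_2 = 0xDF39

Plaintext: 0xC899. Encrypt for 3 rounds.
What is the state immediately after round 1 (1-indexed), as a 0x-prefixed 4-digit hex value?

0x86E5

s_0 = plaintext = 0xC899
s_1 = Round(s_0, k_0) = 0x86E5
s_2 = Round(s_1, k_1) = 0xD52D
s_3 = Round(s_2, k_2) = 0x3B0D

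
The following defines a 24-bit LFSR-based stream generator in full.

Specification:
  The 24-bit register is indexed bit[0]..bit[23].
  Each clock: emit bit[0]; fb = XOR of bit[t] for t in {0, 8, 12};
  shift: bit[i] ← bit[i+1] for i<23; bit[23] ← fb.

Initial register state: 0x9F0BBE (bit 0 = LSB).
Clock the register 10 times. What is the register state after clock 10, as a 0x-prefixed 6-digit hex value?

reg_0 = 0x9F0BBE
clock 1: out=0, reg = 0xCF85DF
clock 2: out=1, reg = 0x67C2EF
clock 3: out=1, reg = 0xB3E177
clock 4: out=1, reg = 0x59F0BB
clock 5: out=1, reg = 0x2CF85D
clock 6: out=1, reg = 0x167C2E
clock 7: out=0, reg = 0x8B3E17
clock 8: out=1, reg = 0x459F0B
clock 9: out=1, reg = 0xA2CF85
clock 10: out=1, reg = 0x5167C2

0x5167C2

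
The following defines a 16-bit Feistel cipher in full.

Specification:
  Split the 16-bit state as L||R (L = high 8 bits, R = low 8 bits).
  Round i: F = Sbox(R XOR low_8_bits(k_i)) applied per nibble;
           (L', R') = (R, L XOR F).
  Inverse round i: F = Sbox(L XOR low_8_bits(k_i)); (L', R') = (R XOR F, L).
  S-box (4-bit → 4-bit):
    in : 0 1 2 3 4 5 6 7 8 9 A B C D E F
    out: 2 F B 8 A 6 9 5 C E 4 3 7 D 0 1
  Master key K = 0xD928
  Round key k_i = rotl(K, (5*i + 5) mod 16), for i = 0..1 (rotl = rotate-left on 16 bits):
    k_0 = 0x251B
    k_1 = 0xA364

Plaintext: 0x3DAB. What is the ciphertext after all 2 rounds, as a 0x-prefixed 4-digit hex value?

s_0 = plaintext = 0x3DAB
s_1 = Round(s_0, k_0) = 0xAB0F
s_2 = Round(s_1, k_1) = 0x0F38

0x0F38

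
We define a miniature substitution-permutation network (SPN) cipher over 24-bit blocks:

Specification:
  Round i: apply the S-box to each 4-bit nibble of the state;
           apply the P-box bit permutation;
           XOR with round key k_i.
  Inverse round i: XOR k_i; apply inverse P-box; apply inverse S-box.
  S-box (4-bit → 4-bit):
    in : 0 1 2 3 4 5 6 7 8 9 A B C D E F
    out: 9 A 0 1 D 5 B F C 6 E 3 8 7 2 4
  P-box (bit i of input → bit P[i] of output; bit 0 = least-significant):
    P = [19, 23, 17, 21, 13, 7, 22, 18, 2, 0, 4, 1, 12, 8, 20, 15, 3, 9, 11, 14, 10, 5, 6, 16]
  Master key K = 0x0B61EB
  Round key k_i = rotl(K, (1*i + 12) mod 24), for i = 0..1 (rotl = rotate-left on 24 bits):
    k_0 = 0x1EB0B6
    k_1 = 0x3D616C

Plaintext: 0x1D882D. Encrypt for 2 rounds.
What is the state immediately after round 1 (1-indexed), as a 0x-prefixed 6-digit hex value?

0x853A8C

s_0 = plaintext = 0x1D882D
s_1 = Round(s_0, k_0) = 0x853A8C
s_2 = Round(s_1, k_1) = 0x587937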